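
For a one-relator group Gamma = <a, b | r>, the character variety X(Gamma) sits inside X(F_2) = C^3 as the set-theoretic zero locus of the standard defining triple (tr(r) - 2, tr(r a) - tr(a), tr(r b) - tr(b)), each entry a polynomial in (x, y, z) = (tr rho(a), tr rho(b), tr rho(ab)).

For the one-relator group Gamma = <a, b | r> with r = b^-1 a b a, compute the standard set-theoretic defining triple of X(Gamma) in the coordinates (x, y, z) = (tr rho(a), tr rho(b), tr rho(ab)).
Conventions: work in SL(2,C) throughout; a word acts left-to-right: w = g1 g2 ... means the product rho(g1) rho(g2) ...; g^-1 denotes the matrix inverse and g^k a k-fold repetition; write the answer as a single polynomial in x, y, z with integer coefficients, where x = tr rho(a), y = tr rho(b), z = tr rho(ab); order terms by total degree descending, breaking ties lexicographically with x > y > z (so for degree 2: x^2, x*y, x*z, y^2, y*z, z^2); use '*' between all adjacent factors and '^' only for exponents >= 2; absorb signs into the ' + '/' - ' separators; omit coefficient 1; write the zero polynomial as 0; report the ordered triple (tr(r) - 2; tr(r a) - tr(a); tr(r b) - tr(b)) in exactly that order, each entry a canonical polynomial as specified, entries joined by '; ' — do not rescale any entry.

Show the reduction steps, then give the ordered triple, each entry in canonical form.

x*y*z - y^2 - z^2; x^2*y*z - x*y^2 - x*z^2; x*z - 2*y

tr(a b a) = tr(a) tr(b a) - tr(b) = x*z - y
tr(a b a b) = tr(b a) tr(b a) - tr(1) = z^2 - 2
so tr(b^-1 a b a) = tr(a b a) tr(b) - tr(a b a b) = x*y*z - y^2 - z^2 + 2
so tr(a b a^2) = tr(a) tr(b a^2) - tr(b a) = x^2*z - x*y - z
tr(b a b) = tr(b) tr(a b) - tr(a) = y*z - x
tr(a b a^2 b) = tr(a) tr(b a b a) - tr(b a b) = x*z^2 - y*z - x
reduce: tr(b^-1 a b a^2) = tr(a b a^2) tr(b) - tr(a b a^2 b) = x^2*y*z - x*y^2 - x*z^2 + x
assemble the triple (tr(r) - 2; tr(r a) - x; tr(r b) - y)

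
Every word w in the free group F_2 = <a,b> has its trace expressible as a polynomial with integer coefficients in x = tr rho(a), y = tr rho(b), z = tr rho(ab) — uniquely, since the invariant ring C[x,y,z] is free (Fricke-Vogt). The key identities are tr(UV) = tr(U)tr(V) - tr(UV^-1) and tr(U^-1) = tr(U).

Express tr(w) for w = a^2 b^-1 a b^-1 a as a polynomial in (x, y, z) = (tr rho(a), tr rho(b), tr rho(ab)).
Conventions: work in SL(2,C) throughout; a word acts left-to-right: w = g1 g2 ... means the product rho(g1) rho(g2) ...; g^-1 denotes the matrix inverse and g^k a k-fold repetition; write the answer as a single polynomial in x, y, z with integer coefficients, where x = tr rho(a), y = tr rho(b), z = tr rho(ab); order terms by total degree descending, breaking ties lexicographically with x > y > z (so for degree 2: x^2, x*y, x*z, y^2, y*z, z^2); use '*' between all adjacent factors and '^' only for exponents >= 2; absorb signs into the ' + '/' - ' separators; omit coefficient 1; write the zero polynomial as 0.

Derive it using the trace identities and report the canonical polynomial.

x^4*y^2 - 2*x^3*y*z - 2*x^2*y^2 + x^2*z^2 + 3*x*y*z - x^2 - z^2 + 2

trace(a^2) = trace(a) trace(a) - trace(1) = x^2 - 2
and trace(a^3) = trace(a) trace(a^2) - trace(a) = x^3 - 3*x
trace(a^4) = trace(a) trace(a^3) - trace(a^2) = x^4 - 4*x^2 + 2
next, trace(a b a) = trace(a) trace(b a) - trace(b) = x*z - y
trace(b a^3) = trace(a) trace(a b a) - trace(a b) = x^2*z - x*y - z
trace(a^4 b) = trace(a) trace(b a^3) - trace(b a^2) = x^3*z - x^2*y - 2*x*z + y
trace(a b^-1 a^3) = trace(a^4) trace(b) - trace(a^4 b) = x^4*y - x^3*z - 3*x^2*y + 2*x*z + y
trace(b a b a) = trace(a b) trace(a b) - trace(1)   [split at repeated a] = z^2 - 2
next, trace(b a b) = trace(b) trace(a b) - trace(a) = y*z - x
trace(a b a b a) = trace(a) trace(b a b a) - trace(b a b) = x*z^2 - y*z - x
trace(a^3 b a b) = trace(a) trace(a b a b a) - trace(a b a b) = x^2*z^2 - x*y*z - x^2 - z^2 + 2
and trace(a b^-1 a^3 b) = trace(a^3 b a) trace(b) - trace(a^3 b a b) = x^3*y*z - x^2*y^2 - x^2*z^2 - x*y*z + x^2 + y^2 + z^2 - 2
and trace(a^2 b^-1 a b^-1 a) = trace(a b^-1 a^3) trace(b) - trace(a b^-1 a^3 b) = x^4*y^2 - 2*x^3*y*z - 2*x^2*y^2 + x^2*z^2 + 3*x*y*z - x^2 - z^2 + 2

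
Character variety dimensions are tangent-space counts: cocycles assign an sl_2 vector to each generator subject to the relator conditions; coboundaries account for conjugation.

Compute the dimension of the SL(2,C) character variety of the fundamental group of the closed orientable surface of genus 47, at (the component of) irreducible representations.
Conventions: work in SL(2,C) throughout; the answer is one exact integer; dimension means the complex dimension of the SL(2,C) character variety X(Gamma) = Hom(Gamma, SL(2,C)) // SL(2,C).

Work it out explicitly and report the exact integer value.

276

Gamma = pi_1(Sigma_47) = < a_1, b_1, ..., a_47, b_47 | prod [a_i, b_i] > has 2g = 94 generators and 1 relator.
Before the relator condition, cocycle space has dim 3*94 = 282.
d_2 is surjective at irreducible rho (its cokernel H^2 is dual to H^0 = 0), so dim Z^1 = 282 - 3 = 279.
As always at irreducible rho, dim B^1 = 3.
dim H^1 = 279 - 3 = 276 = dim X.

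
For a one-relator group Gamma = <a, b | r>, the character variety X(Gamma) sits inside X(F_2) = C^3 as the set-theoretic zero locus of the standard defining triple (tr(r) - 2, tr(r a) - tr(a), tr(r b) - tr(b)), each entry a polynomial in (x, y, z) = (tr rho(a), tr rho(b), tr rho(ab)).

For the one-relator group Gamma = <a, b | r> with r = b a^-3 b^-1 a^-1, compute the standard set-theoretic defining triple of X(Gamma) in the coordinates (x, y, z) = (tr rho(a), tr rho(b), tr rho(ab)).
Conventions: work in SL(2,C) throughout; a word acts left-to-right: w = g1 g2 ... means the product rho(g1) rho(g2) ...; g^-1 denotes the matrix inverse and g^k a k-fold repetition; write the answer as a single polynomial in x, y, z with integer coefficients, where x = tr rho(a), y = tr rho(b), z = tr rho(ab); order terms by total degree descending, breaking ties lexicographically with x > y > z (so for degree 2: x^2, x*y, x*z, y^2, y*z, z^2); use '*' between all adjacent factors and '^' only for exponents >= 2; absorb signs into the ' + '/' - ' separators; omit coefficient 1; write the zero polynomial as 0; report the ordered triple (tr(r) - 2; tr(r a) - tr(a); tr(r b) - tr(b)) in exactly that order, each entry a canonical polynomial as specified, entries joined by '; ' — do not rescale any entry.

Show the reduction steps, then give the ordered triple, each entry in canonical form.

x^3*y*z - x^2*y^2 - x^2*z^2 - x*y*z + x^2 + y^2 + z^2 - 4; x^3 - 4*x; x^3*y^2*z - x^2*y^3 - x^2*y*z^2 - x^3*z - x*y^2*z + 2*x^2*y + y^3 + y*z^2 + 2*x*z - 4*y

tr(b a^-1) = tr(b)*tr(a) - tr(b a)   [inverse elimination on a] = x*y - z
tr(a^-1 b a^-1) = tr(b a^-1)*tr(a) - tr(b)   [inverse elimination on a] = x^2*y - x*z - y
tr(a^-1 b a^-2) = tr(a^-1 b a^-1)*tr(a) - tr(a^-1 b)   [inverse elimination on a] = x^3*y - x^2*z - 2*x*y + z
tr(b^2) = tr(b)*tr(b) - tr(1)   [square of b] = y^2 - 2
tr(b^2 a) = tr(b)*tr(a b) - tr(a)   [square of b] = y*z - x
tr(b a^-1 b) = tr(b^2)*tr(a) - tr(b^2 a)   [inverse elimination on a] = x*y^2 - y*z - x
tr(b a b a) = tr(b a)*tr(b a) - tr(1)   [split at a repeated b] = z^2 - 2
tr(b a^-1 b a) = tr(b a b)*tr(a) - tr(b a b a)   [inverse elimination on a] = x*y*z - x^2 - z^2 + 2
tr(a^-1 b a^-1 b) = tr(b a^-1 b)*tr(a) - tr(b a^-1 b a)   [inverse elimination on a] = x^2*y^2 - 2*x*y*z + z^2 - 2
tr(a^-1 b a^-2 b) = tr(a^-1 b a^-1 b)*tr(a) - tr(a^-1 b a^-1 b a)   [inverse elimination on a] = x^3*y^2 - 2*x^2*y*z - x*y^2 + x*z^2 + y*z - x
tr(a^-1 b^-1 a^-1 b a^-1) = tr(a^-1 b a^-2)*tr(b) - tr(a^-1 b a^-2 b)   [inverse elimination on b] = x^2*y*z - x*y^2 - x*z^2 + x
tr(a^-1 b^-1 a^-1 b) = tr(a^-1 b a^-1)*tr(b) - tr(a^-1 b a^-1 b)   [inverse elimination on b] = x*y*z - y^2 - z^2 + 2
tr(b a^-3 b^-1 a^-1) = tr(a^-1 b^-1 a^-1 b a^-1)*tr(a) - tr(a^-1 b^-1 a^-1 b)   [inverse elimination on a] = x^3*y*z - x^2*y^2 - x^2*z^2 - x*y*z + x^2 + y^2 + z^2 - 2
tr(a^-2) = tr(a^-1)*tr(a) - tr(1)  (eliminate a^-1) = x^2 - 2
tr(a^-3) = tr(a^-2)*tr(a) - tr(a^-1)  (eliminate a^-1) = x^3 - 3*x
tr(b a b^2) = tr(b)*tr(b a b) - tr(b a) = y^2*z - x*y - z
tr(a b a) = tr(a)*tr(b a) - tr(b) = x*z - y
tr(b a b^2 a) = tr(b)*tr(a b a b) - tr(a b a) = y*z^2 - x*z - y
tr(a^-1 b a b^2) = tr(b a b^2)*tr(a) - tr(b a b^2 a) = x*y^2*z - x^2*y - y*z^2 + y
tr(a b^2 a^-2 b) = tr(a^-1 b a b^2)*tr(a) - tr(a^-1 b a b^2 a) = x^2*y^2*z - x^3*y - x*y*z^2 - y^2*z + 2*x*y + z
tr(a^-1 b^-1 a b^2 a^-1) = tr(a b^2 a^-2)*tr(b) - tr(a b^2 a^-2 b) = -x^2*y^2*z + x^3*y + x*y^3 + x*y*z^2 - 3*x*y - z
tr(a^-1 b^-1 a b^2) = tr(a b^2 a^-1)*tr(b) - tr(a b^2 a^-1 b) = -x*y^2*z + x^2*y + y^3 + y*z^2 - 3*y
tr(b^2 a^-3 b^-1 a) = tr(a^-1 b^-1 a b^2 a^-1)*tr(a) - tr(a^-1 b^-1 a b^2) = -x^3*y^2*z + x^4*y + x^2*y^3 + x^2*y*z^2 + x*y^2*z - 4*x^2*y - y^3 - y*z^2 - x*z + 3*y
tr(b a^-3 b^-1 a^-1 b) = tr(b^2 a^-3 b^-1)*tr(a) - tr(b^2 a^-3 b^-1 a) = x^3*y^2*z - x^2*y^3 - x^2*y*z^2 - x^3*z - x*y^2*z + 2*x^2*y + y^3 + y*z^2 + 2*x*z - 3*y
assemble the triple (tr(r) - 2; tr(r a) - x; tr(r b) - y)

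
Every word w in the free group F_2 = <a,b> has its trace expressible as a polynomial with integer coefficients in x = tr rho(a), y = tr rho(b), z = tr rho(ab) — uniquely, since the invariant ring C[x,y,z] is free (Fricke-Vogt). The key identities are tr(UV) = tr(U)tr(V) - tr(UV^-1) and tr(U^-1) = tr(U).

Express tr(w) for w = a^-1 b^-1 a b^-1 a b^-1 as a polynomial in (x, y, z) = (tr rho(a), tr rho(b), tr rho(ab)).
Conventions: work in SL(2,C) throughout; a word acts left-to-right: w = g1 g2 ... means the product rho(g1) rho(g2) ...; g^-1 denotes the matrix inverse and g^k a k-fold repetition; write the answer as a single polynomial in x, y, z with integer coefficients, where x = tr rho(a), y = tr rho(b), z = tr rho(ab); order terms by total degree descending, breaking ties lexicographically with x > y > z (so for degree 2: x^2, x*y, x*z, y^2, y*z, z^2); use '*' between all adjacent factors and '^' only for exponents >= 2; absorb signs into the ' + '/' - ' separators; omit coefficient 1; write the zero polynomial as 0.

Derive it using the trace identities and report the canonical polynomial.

trace(b^-1 a) = trace(a) trace(b) - trace(a b)  (eliminate b^-1) = x*y - z
so trace(b^-1 a b^-1) = trace(b^-1 a) trace(b) - trace(b^-1 a b)  (eliminate b^-1) = x*y^2 - y*z - x
trace(b^2 a) = trace(b) trace(a b) - trace(a)  (reduce the b square) = y*z - x
trace(b^2) = trace(b) trace(b) - trace(1)  (reduce the b square) = y^2 - 2
so trace(b a^2 b) = trace(a) trace(b^2 a) - trace(b^2)  (reduce the a square) = x*y*z - x^2 - y^2 + 2
trace(b a b a) = trace(a b) trace(a b) - trace(1)  (split on a) = z^2 - 2
reduce: trace(b a^2 b a) = trace(a) trace(b a b a) - trace(b a b)  (reduce the a square) = x*z^2 - y*z - x
trace(a^2 b a^-1 b) = trace(b a^2 b) trace(a) - trace(b a^2 b a)  (eliminate a^-1) = x^2*y*z - x^3 - x*y^2 - x*z^2 + y*z + 3*x
trace(a b a^-1 b^-1 a) = trace(a^2 b a^-1) trace(b) - trace(a^2 b a^-1 b)  (eliminate b^-1) = -x^2*y*z + x^3 + x*y^2 + x*z^2 - 3*x
reduce: trace(a b a) = trace(a) trace(b a) - trace(b)  (reduce the a square) = x*z - y
so trace(b a b a b) = trace(b) trace(a b a b) - trace(a b a)  (reduce the b square) = y*z^2 - x*z - y
so trace(b a b a b a) = trace(a b a b) trace(a b) - trace(b a)  (split on a) = z^3 - 3*z
so trace(a b a b a^-1 b) = trace(b a b a b) trace(a) - trace(b a b a b a)  (eliminate a^-1) = x*y*z^2 - x^2*z - z^3 - x*y + 3*z
reduce: trace(a b a^-1 b^-1 a b) = trace(a b a b a^-1) trace(b) - trace(a b a b a^-1 b)  (eliminate b^-1) = -x*y*z^2 + x^2*z + y^2*z + z^3 - 3*z
trace(a^-1 b^-1 a b^-1 a b) = trace(a b a^-1 b^-1 a) trace(b) - trace(a b a^-1 b^-1 a b)  (eliminate b^-1) = -x^2*y^2*z + x^3*y + x*y^3 + 2*x*y*z^2 - x^2*z - y^2*z - z^3 - 3*x*y + 3*z
reduce: trace(a^-1 b^-1 a b^-1 a b^-1) = trace(a^-1 b^-1 a b^-1 a) trace(b) - trace(a^-1 b^-1 a b^-1 a b)  (eliminate b^-1) = x^2*y^2*z - x^3*y - 2*x*y*z^2 + x^2*z + z^3 + 2*x*y - 3*z

x^2*y^2*z - x^3*y - 2*x*y*z^2 + x^2*z + z^3 + 2*x*y - 3*z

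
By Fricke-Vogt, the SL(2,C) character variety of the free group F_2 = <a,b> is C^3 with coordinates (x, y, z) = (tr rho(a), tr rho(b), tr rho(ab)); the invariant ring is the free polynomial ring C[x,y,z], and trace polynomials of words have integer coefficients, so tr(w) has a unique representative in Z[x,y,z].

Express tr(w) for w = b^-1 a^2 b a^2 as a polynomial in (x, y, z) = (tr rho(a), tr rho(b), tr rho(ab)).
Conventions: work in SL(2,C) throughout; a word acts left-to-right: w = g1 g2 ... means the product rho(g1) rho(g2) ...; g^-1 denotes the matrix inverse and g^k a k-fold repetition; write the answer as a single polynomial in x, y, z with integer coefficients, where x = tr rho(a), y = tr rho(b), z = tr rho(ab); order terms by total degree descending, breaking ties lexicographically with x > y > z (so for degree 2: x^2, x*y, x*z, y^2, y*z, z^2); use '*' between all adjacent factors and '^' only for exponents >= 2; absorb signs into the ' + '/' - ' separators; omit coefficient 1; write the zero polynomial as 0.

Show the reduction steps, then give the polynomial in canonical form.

next, tr(b a^2) = tr(a)*tr(b a) - tr(b) = x*z - y
tr(a b a^2) = tr(a)*tr(b a^2) - tr(b a) = x^2*z - x*y - z
next, tr(a^2 b a^2) = tr(a)*tr(a b a^2) - tr(a b a) = x^3*z - x^2*y - 2*x*z + y
and tr(b a b a) = tr(b a)*tr(b a) - tr(1) = z^2 - 2
tr(b a b) = tr(b)*tr(a b) - tr(a) = y*z - x
tr(b a^2 b a) = tr(a)*tr(b a b a) - tr(b a b) = x*z^2 - y*z - x
tr(a^2) = tr(a)*tr(a) - tr(1) = x^2 - 2
tr(b a^2 b) = tr(b)*tr(a^2 b) - tr(a^2) = x*y*z - x^2 - y^2 + 2
tr(a^2 b a^2 b) = tr(a)*tr(b a^2 b a) - tr(b a^2 b) = x^2*z^2 - 2*x*y*z + y^2 - 2
and tr(b^-1 a^2 b a^2) = tr(a^2 b a^2)*tr(b) - tr(a^2 b a^2 b) = x^3*y*z - x^2*y^2 - x^2*z^2 + 2

x^3*y*z - x^2*y^2 - x^2*z^2 + 2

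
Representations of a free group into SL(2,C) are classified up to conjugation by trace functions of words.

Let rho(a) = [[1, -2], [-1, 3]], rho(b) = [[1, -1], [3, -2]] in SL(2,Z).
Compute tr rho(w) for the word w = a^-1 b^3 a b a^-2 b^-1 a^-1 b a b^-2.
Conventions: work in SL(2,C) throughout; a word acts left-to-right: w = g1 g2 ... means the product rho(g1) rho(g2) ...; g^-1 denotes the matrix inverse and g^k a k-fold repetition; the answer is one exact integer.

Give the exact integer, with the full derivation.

-2886

rho(a^-1) = [[3, 2], [1, 1]]
... * rho(b) = [[1, -1], [3, -2]]  ->  [[9, -7], [4, -3]]
... * rho(b) = [[1, -1], [3, -2]]  ->  [[-12, 5], [-5, 2]]
... * rho(b) = [[1, -1], [3, -2]]  ->  [[3, 2], [1, 1]]
... * rho(a) = [[1, -2], [-1, 3]]  ->  [[1, 0], [0, 1]]
... * rho(b) = [[1, -1], [3, -2]]  ->  [[1, -1], [3, -2]]
... * rho(a^-1) = [[3, 2], [1, 1]]  ->  [[2, 1], [7, 4]]
... * rho(a^-1) = [[3, 2], [1, 1]]  ->  [[7, 5], [25, 18]]
... * rho(b^-1) = [[-2, 1], [-3, 1]]  ->  [[-29, 12], [-104, 43]]
... * rho(a^-1) = [[3, 2], [1, 1]]  ->  [[-75, -46], [-269, -165]]
... * rho(b) = [[1, -1], [3, -2]]  ->  [[-213, 167], [-764, 599]]
... * rho(a) = [[1, -2], [-1, 3]]  ->  [[-380, 927], [-1363, 3325]]
... * rho(b^-1) = [[-2, 1], [-3, 1]]  ->  [[-2021, 547], [-7249, 1962]]
... * rho(b^-1) = [[-2, 1], [-3, 1]]  ->  [[2401, -1474], [8612, -5287]]
tr = 2401 + -5287 = -2886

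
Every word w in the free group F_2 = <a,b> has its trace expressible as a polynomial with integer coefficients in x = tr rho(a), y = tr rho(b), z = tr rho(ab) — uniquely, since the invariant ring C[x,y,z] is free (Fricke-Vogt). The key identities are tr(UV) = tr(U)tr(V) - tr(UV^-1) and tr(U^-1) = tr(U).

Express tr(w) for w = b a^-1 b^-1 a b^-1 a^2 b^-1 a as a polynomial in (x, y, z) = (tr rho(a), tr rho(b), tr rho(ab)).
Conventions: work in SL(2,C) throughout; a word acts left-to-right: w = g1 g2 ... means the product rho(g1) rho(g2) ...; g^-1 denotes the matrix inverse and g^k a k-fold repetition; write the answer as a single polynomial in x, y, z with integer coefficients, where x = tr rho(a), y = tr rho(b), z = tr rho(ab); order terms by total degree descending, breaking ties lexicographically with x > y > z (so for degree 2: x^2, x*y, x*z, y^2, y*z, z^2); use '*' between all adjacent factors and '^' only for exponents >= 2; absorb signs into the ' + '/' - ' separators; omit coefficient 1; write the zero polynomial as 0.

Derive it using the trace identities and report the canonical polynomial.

tr(a^2) = tr(a) * tr(a) - tr(1) = x^2 - 2
tr(a^3) = tr(a) * tr(a^2) - tr(a) = x^3 - 3*x
tr(a b a) = tr(a) * tr(b a) - tr(b) = x*z - y
so tr(a b a^2) = tr(a) * tr(a b a) - tr(a b) = x^2*z - x*y - z
so tr(a^4 b) = tr(a) * tr(a b a^2) - tr(a b a) = x^3*z - x^2*y - 2*x*z + y
reduce: tr(a^4) = tr(a) * tr(a^3) - tr(a^2) = x^4 - 4*x^2 + 2
tr(a^3 b^2 a) = tr(b) * tr(a^4 b) - tr(a^4) = x^3*y*z - x^4 - x^2*y^2 - 2*x*y*z + 4*x^2 + y^2 - 2
reduce: tr(b a b a) = tr(b a) * tr(b a) - tr(1)   [split at repeated b] = z^2 - 2
reduce: tr(b a b) = tr(b) * tr(a b) - tr(a) = y*z - x
tr(a b a^2 b) = tr(a) * tr(b a b a) - tr(b a b) = x*z^2 - y*z - x
tr(a b^2 a b a) = tr(b) * tr(a b a^2 b) - tr(a b a^2) = x*y*z^2 - x^2*z - y^2*z + z
reduce: tr(a b^2 a b) = tr(b) * tr(a b a b) - tr(a b a) = y*z^2 - x*z - y
reduce: tr(a^3 b^2 a b) = tr(a) * tr(a b^2 a b a) - tr(a b^2 a b) = x^2*y*z^2 - x^3*z - x*y^2*z - y*z^2 + 2*x*z + y
so tr(b a b^-1 a^3 b) = tr(a^3 b^2 a) * tr(b) - tr(a^3 b^2 a b) = x^3*y^2*z - x^4*y - x^2*y^3 - x^2*y*z^2 + x^3*z - x*y^2*z + 4*x^2*y + y^3 + y*z^2 - 2*x*z - 3*y
tr(b a b a^3) = tr(a) * tr(a b a b a) - tr(a b a b) = x^2*z^2 - x*y*z - x^2 - z^2 + 2
tr(a^3 b a b a) = tr(a) * tr(b a b a^3) - tr(b a b a^2) = x^3*z^2 - x^2*y*z - x^3 - 2*x*z^2 + y*z + 3*x
tr(b a b a b a) = tr(a b a b) * tr(a b) - tr(b a)   [split at repeated a] = z^3 - 3*z
tr(a b a b a b a) = tr(a) * tr(b a b a b a) - tr(b a b a b) = x*z^3 - y*z^2 - 2*x*z + y
tr(a^3 b a b a b) = tr(a) * tr(a b a b a b a) - tr(a b a b a b) = x^2*z^3 - x*y*z^2 - 2*x^2*z - z^3 + x*y + 3*z
so tr(b a b^-1 a^3 b a) = tr(a^3 b a b a) * tr(b) - tr(a^3 b a b a b) = x^3*y*z^2 - x^2*y^2*z - x^2*z^3 - x^3*y - x*y*z^2 + 2*x^2*z + y^2*z + z^3 + 2*x*y - 3*z
tr(a b^-1 a^3 b a^-1 b) = tr(b a b^-1 a^3 b) * tr(a) - tr(b a b^-1 a^3 b a) = x^4*y^2*z - x^5*y - x^3*y^3 - 2*x^3*y*z^2 + x^4*z + x^2*z^3 + 5*x^3*y + x*y^3 + 2*x*y*z^2 - 4*x^2*z - y^2*z - z^3 - 5*x*y + 3*z
tr(a b a^-1 b^-1 a b^-1 a^2) = tr(a b^-1 a^3 b a^-1) * tr(b) - tr(a b^-1 a^3 b a^-1 b) = -x^4*y^2*z + x^5*y + x^3*y^3 + 2*x^3*y*z^2 - x^4*z - x^2*z^3 - 4*x^3*y - x*y^3 - 2*x*y*z^2 + 4*x^2*z + y^2*z + z^3 + 2*x*y - 3*z
reduce: tr(a^2 b a b^2 a) = tr(b) * tr(a^3 b a b) - tr(a^3 b a) = x^2*y*z^2 - x^3*z - x*y^2*z - y*z^2 + 2*x*z + y
so tr(b a^2 b) = tr(b) * tr(a^2 b) - tr(a^2) = x*y*z - x^2 - y^2 + 2
tr(a b a^2 b a) = tr(a) * tr(b a^2 b a) - tr(b a^2 b) = x^2*z^2 - 2*x*y*z + y^2 - 2
tr(a^2 b a b^2 a b) = tr(b) * tr(a b a^2 b a b) - tr(a b a^2 b a) = x*y*z^3 - x^2*z^2 - y^2*z^2 + 2
tr(b a b^-1 a^2 b a b) = tr(a^2 b a b^2 a) * tr(b) - tr(a^2 b a b^2 a b) = x^2*y^2*z^2 - x^3*y*z - x*y^3*z - x*y*z^3 + x^2*z^2 + 2*x*y*z + y^2 - 2
reduce: tr(b a b a b a b a) = tr(b a) * tr(b a b a b a) - tr(b^-1 a^-1 b^-1 a^-1)   [split at repeated b] = z^4 - 4*z^2 + 2
tr(b a b a b a b) = tr(b) * tr(a b a b a b) - tr(a b a b a) = y*z^3 - x*z^2 - 2*y*z + x
tr(a^2 b a b a b a b) = tr(a) * tr(b a b a b a b a) - tr(b a b a b a b) = x*z^4 - y*z^3 - 3*x*z^2 + 2*y*z + x
so tr(b a b^-1 a^2 b a b a) = tr(a^2 b a b a b a) * tr(b) - tr(a^2 b a b a b a b) = x^2*y*z^3 - x*y^2*z^2 - x*z^4 - 2*x^2*y*z + x*y^2 + 3*x*z^2 + y*z - x
so tr(a b^-1 a^2 b a b a^-1 b) = tr(b a b^-1 a^2 b a b) * tr(a) - tr(b a b^-1 a^2 b a b a) = x^3*y^2*z^2 - x^4*y*z - x^2*y^3*z - 2*x^2*y*z^3 + x^3*z^2 + x*y^2*z^2 + x*z^4 + 4*x^2*y*z - 3*x*z^2 - y*z - x
so tr(a b a^-1 b^-1 a b^-1 a^2 b) = tr(a b^-1 a^2 b a b a^-1) * tr(b) - tr(a b^-1 a^2 b a b a^-1 b) = -x^3*y^2*z^2 + x^4*y*z + x^2*y^3*z + 2*x^2*y*z^3 - x^3*z^2 - x*y^2*z^2 - x*z^4 - 3*x^2*y*z - x*y^2 + 3*x*z^2 + x
tr(b a^-1 b^-1 a b^-1 a^2 b^-1 a) = tr(a b a^-1 b^-1 a b^-1 a^2) * tr(b) - tr(a b a^-1 b^-1 a b^-1 a^2 b) = -x^4*y^3*z + x^5*y^2 + x^3*y^4 + 3*x^3*y^2*z^2 - 2*x^4*y*z - x^2*y^3*z - 3*x^2*y*z^3 - 4*x^3*y^2 + x^3*z^2 - x*y^4 - x*y^2*z^2 + x*z^4 + 7*x^2*y*z + y^3*z + y*z^3 + 3*x*y^2 - 3*x*z^2 - 3*y*z - x

-x^4*y^3*z + x^5*y^2 + x^3*y^4 + 3*x^3*y^2*z^2 - 2*x^4*y*z - x^2*y^3*z - 3*x^2*y*z^3 - 4*x^3*y^2 + x^3*z^2 - x*y^4 - x*y^2*z^2 + x*z^4 + 7*x^2*y*z + y^3*z + y*z^3 + 3*x*y^2 - 3*x*z^2 - 3*y*z - x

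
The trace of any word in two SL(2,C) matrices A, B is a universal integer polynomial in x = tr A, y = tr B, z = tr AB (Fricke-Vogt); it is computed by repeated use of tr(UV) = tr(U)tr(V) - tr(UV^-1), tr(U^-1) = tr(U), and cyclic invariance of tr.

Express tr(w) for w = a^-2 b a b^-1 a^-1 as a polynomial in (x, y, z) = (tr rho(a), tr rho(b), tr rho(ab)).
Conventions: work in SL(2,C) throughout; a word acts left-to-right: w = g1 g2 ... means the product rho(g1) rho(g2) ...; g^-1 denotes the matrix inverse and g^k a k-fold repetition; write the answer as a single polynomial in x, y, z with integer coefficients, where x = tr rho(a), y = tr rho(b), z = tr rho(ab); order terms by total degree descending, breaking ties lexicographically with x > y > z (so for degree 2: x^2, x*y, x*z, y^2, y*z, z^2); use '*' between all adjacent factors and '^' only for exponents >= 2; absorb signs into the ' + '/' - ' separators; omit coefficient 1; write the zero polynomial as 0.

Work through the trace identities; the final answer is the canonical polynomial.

tr(b a b) = tr(b)*tr(a b) - tr(a)   [square of b] = y*z - x
use: tr(b a b a) = tr(a b)*tr(a b) - tr(1)   [split at a repeated a] = z^2 - 2
use: tr(a^-1 b a b) = tr(b a b)*tr(a) - tr(b a b a)   [inverse elimination on a] = x*y*z - x^2 - z^2 + 2
apply: tr(b a b^-1 a^-1) = tr(a^-1 b a)*tr(b) - tr(a^-1 b a b)   [inverse elimination on b] = -x*y*z + x^2 + y^2 + z^2 - 2
tr(a^-2 b a b^-1) = tr(b a b^-1 a^-1)*tr(a) - tr(b a b^-1)   [inverse elimination on a] = -x^2*y*z + x^3 + x*y^2 + x*z^2 - 3*x
tr(a^-2 b a b^-1 a^-1) = tr(a^-2 b a b^-1)*tr(a) - tr(a^-2 b a b^-1 a)   [inverse elimination on a] = -x^3*y*z + x^4 + x^2*y^2 + x^2*z^2 + x*y*z - 4*x^2 - y^2 - z^2 + 2

-x^3*y*z + x^4 + x^2*y^2 + x^2*z^2 + x*y*z - 4*x^2 - y^2 - z^2 + 2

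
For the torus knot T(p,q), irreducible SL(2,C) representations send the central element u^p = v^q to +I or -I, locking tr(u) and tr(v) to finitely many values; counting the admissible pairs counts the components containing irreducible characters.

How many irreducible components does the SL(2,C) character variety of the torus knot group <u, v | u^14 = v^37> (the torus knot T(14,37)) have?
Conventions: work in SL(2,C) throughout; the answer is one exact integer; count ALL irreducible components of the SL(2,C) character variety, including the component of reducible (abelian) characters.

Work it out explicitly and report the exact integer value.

235

For T(14,37): irreducibility forces the central element u^14 = v^37 to one of +I, -I.
This locks tr(u) to 2*cos(pi*alpha/14), alpha in 1..13, and tr(v) to 2*cos(pi*beta/37), beta in 1..36, on each component of irreducible characters.
Consistency of u^14 = (-1)^alpha I with v^37 = (-1)^beta I forces alpha = beta (mod 2).
count pairs: odd alpha (7 choices) x odd beta (18), plus even alpha (6) x even beta (18): 7*18 + 6*18 = 234.
That is 234 components of irreducible characters, and with the reducible (abelian) component the total is 235.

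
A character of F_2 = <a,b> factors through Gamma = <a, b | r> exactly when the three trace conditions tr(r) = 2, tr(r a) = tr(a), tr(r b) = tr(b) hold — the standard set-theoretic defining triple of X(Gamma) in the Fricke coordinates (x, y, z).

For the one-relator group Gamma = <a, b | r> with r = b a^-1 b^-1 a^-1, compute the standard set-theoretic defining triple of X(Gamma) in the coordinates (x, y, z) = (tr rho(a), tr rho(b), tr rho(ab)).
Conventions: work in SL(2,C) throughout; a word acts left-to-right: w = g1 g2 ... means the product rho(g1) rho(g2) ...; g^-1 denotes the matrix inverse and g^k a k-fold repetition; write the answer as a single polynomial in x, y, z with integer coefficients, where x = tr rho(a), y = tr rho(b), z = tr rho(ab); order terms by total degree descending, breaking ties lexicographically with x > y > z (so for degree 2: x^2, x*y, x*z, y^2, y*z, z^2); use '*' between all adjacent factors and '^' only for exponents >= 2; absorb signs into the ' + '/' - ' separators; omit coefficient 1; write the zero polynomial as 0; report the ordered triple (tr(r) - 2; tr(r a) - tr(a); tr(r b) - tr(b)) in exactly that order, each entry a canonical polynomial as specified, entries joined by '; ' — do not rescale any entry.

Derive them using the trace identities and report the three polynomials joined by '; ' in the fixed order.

tr(a^-1 b) = tr(b) tr(a) - tr(b a)  (eliminate a^-1) = x*y - z
tr(a^-1 b a^-1) = tr(a^-1 b) tr(a) - tr(a^-1 b a)  (eliminate a^-1) = x^2*y - x*z - y
tr(b^2) = tr(b) tr(b) - tr(1)  (reduce the b square) = y^2 - 2
tr(b^2 a) = tr(b) tr(a b) - tr(a)  (reduce the b square) = y*z - x
tr(b a^-1 b) = tr(b^2) tr(a) - tr(b^2 a)  (eliminate a^-1) = x*y^2 - y*z - x
tr(b a b a) = tr(a b) tr(a b) - tr(1)  (split on a) = z^2 - 2
tr(b a^-1 b a) = tr(b a b) tr(a) - tr(b a b a)  (eliminate a^-1) = x*y*z - x^2 - z^2 + 2
tr(a^-1 b a^-1 b) = tr(b a^-1 b) tr(a) - tr(b a^-1 b a)  (eliminate a^-1) = x^2*y^2 - 2*x*y*z + z^2 - 2
tr(b a^-1 b^-1 a^-1) = tr(a^-1 b a^-1) tr(b) - tr(a^-1 b a^-1 b)  (eliminate b^-1) = x*y*z - y^2 - z^2 + 2
tr(a^-1 b^2 a^-1) = tr(b^2 a^-1) tr(a) - tr(b^2)   [inverse elimination on a] = x^2*y^2 - x*y*z - x^2 - y^2 + 2
tr(b^3) = tr(b) tr(b^2) - tr(b)   [square of b] = y^3 - 3*y
tr(b^3 a) = tr(b) tr(a b^2) - tr(a b)   [square of b] = y^2*z - x*y - z
tr(b^2 a^-1 b) = tr(b^3) tr(a) - tr(b^3 a)   [inverse elimination on a] = x*y^3 - y^2*z - 2*x*y + z
tr(a b a) = tr(a) tr(b a) - tr(b)   [square of a] = x*z - y
tr(b a b^2 a) = tr(b) tr(a b a b) - tr(a b a)   [square of b] = y*z^2 - x*z - y
tr(b^2 a^-1 b a) = tr(b a b^2) tr(a) - tr(b a b^2 a)   [inverse elimination on a] = x*y^2*z - x^2*y - y*z^2 + y
tr(a^-1 b^2 a^-1 b) = tr(b^2 a^-1 b) tr(a) - tr(b^2 a^-1 b a)   [inverse elimination on a] = x^2*y^3 - 2*x*y^2*z - x^2*y + y*z^2 + x*z - y
tr(b a^-1 b^-1 a^-1 b) = tr(a^-1 b^2 a^-1) tr(b) - tr(a^-1 b^2 a^-1 b)   [inverse elimination on b] = x*y^2*z - y^3 - y*z^2 - x*z + 3*y
assemble the triple (tr(r) - 2; tr(r a) - x; tr(r b) - y)

x*y*z - y^2 - z^2; 0; x*y^2*z - y^3 - y*z^2 - x*z + 2*y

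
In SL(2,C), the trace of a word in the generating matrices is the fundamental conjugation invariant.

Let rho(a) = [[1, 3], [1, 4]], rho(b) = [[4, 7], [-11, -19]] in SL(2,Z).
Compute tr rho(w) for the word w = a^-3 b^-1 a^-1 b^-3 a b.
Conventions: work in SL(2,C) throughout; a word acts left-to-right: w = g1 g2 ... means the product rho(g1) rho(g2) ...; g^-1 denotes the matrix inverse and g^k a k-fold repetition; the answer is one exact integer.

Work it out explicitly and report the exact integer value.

rho(a^-1) = [[4, -3], [-1, 1]]
... * rho(a^-1) = [[4, -3], [-1, 1]]  ->  [[19, -15], [-5, 4]]
... * rho(a^-1) = [[4, -3], [-1, 1]]  ->  [[91, -72], [-24, 19]]
... * rho(b^-1) = [[-19, -7], [11, 4]]  ->  [[-2521, -925], [665, 244]]
... * rho(a^-1) = [[4, -3], [-1, 1]]  ->  [[-9159, 6638], [2416, -1751]]
... * rho(b^-1) = [[-19, -7], [11, 4]]  ->  [[247039, 90665], [-65165, -23916]]
... * rho(b^-1) = [[-19, -7], [11, 4]]  ->  [[-3696426, -1366613], [975059, 360491]]
... * rho(b^-1) = [[-19, -7], [11, 4]]  ->  [[55199351, 20408530], [-14560720, -5383449]]
... * rho(a) = [[1, 3], [1, 4]]  ->  [[75607881, 247232173], [-19944169, -65215956]]
... * rho(b) = [[4, 7], [-11, -19]]  ->  [[-2417122379, -4168156120], [637598840, 1099493981]]
tr = -2417122379 + 1099493981 = -1317628398

-1317628398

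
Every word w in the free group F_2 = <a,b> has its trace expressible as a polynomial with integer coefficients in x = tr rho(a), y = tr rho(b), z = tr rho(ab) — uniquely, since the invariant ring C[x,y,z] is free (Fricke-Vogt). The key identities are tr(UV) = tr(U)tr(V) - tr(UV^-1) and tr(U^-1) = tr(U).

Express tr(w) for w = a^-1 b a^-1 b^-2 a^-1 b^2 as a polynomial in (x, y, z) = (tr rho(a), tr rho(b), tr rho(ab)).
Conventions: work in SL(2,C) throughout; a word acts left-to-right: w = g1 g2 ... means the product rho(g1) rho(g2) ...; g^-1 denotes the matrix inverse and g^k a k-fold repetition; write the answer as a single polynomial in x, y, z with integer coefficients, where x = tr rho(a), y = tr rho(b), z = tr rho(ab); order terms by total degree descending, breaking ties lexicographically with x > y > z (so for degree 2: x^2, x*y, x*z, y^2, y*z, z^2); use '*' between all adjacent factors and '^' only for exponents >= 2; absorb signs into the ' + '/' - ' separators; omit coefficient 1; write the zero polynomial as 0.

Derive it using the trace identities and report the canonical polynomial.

apply: trace(a^-1 b) = trace(b) trace(a) - trace(b a)   [inverse elimination on a] = x*y - z
trace(a^2 b) = trace(a) trace(b a) - trace(b)   [square of a] = x*z - y
use: trace(a^2) = trace(a) trace(a) - trace(1)   [square of a] = x^2 - 2
apply: trace(a b^2 a) = trace(b) trace(a^2 b) - trace(a^2)   [square of b] = x*y*z - x^2 - y^2 + 2
trace(a b a b) = trace(b a) trace(b a) - trace(1)   [split at a repeated b] = z^2 - 2
trace(a b^2 a b) = trace(b) trace(a b a b) - trace(a b a)   [square of b] = y*z^2 - x*z - y
trace(b^2 a b^-1 a) = trace(a b^2 a) trace(b) - trace(a b^2 a b)   [inverse elimination on b] = x*y^2*z - x^2*y - y^3 - y*z^2 + x*z + 3*y
trace(b^-1 a^-1 b^2 a) = trace(b^2 a b^-1) trace(a) - trace(b^2 a b^-1 a)   [inverse elimination on a] = -x*y^2*z + x^2*y + y^3 + y*z^2 - 3*y
trace(b^-1 a^-1 b^2 a^-1) = trace(b^-1 a^-1 b^2) trace(a) - trace(b^-1 a^-1 b^2 a)   [inverse elimination on a] = x*y^2*z - y^3 - y*z^2 - x*z + 3*y
apply: trace(b^2) = trace(b) trace(b) - trace(1)   [square of b] = y^2 - 2
apply: trace(b^3) = trace(b) trace(b^2) - trace(b)   [square of b] = y^3 - 3*y
trace(a b^2) = trace(b) trace(a b) - trace(a)   [square of b] = y*z - x
use: trace(b a b^2) = trace(b) trace(a b^2) - trace(a b)   [square of b] = y^2*z - x*y - z
trace(b^3 a b) = trace(b) trace(b a b^2) - trace(b a b)   [square of b] = y^3*z - x*y^2 - 2*y*z + x
use: trace(b^3 a b a) = trace(b) trace(b a b a b) - trace(b a b a)   [square of b] = y^2*z^2 - x*y*z - y^2 - z^2 + 2
trace(a^-1 b^3 a b) = trace(b^3 a b) trace(a) - trace(b^3 a b a)   [inverse elimination on a] = x*y^3*z - x^2*y^2 - y^2*z^2 - x*y*z + x^2 + y^2 + z^2 - 2
use: trace(b a b^-1 a^-1 b^2) = trace(a^-1 b^3 a) trace(b) - trace(a^-1 b^3 a b)   [inverse elimination on b] = -x*y^3*z + x^2*y^2 + y^4 + y^2*z^2 + x*y*z - x^2 - 4*y^2 - z^2 + 2
trace(a b a b a b) = trace(b a b a) trace(b a) - trace(a b)   [split at a repeated b] = z^3 - 3*z
use: trace(a b a b a) = trace(a) trace(b a b a) - trace(b a b)   [square of a] = x*z^2 - y*z - x
use: trace(b^2 a b a b a) = trace(b) trace(a b a b a b) - trace(a b a b a)   [square of b] = y*z^3 - x*z^2 - 2*y*z + x
apply: trace(a^-1 b^2 a b a b) = trace(b^2 a b a b) trace(a) - trace(b^2 a b a b a)   [inverse elimination on a] = x*y^2*z^2 - x^2*y*z - y*z^3 - x*y^2 + 2*y*z + x
apply: trace(b a b^-1 a^-1 b^2 a) = trace(a^-1 b^2 a b a) trace(b) - trace(a^-1 b^2 a b a b)   [inverse elimination on b] = -x*y^2*z^2 + x^2*y*z + y^3*z + y*z^3 - 3*y*z - x
use: trace(b^-1 a^-1 b^2 a^-1 b a) = trace(b a b^-1 a^-1 b^2) trace(a) - trace(b a b^-1 a^-1 b^2 a)   [inverse elimination on a] = -x^2*y^3*z + x^3*y^2 + x*y^4 + 2*x*y^2*z^2 - y^3*z - y*z^3 - x^3 - 4*x*y^2 - x*z^2 + 3*y*z + 3*x
trace(b^2 a^-1 b) = trace(b^3) trace(a) - trace(b^3 a)   [inverse elimination on a] = x*y^3 - y^2*z - 2*x*y + z
use: trace(b^-2 a^-1 b^2 a^-1 b a) = trace(b^-1 a^-1 b^2 a^-1 b a) trace(b) - trace(b^-1 a^-1 b^2 a^-1 b a b)   [inverse elimination on b] = -x^2*y^4*z + x^3*y^3 + x*y^5 + 2*x*y^3*z^2 - y^4*z - y^2*z^3 - x^3*y - 5*x*y^3 - x*y*z^2 + 4*y^2*z + 5*x*y - z
trace(a^-1 b a^-1 b^-2 a^-1 b^2) = trace(b^-2 a^-1 b^2 a^-1 b) trace(a) - trace(b^-2 a^-1 b^2 a^-1 b a)   [inverse elimination on a] = x^2*y^4*z - x^3*y^3 - x*y^5 - 2*x*y^3*z^2 + x^2*y^2*z + y^4*z + y^2*z^3 + x^3*y + 4*x*y^3 - x^2*z - 4*y^2*z - 2*x*y + z

x^2*y^4*z - x^3*y^3 - x*y^5 - 2*x*y^3*z^2 + x^2*y^2*z + y^4*z + y^2*z^3 + x^3*y + 4*x*y^3 - x^2*z - 4*y^2*z - 2*x*y + z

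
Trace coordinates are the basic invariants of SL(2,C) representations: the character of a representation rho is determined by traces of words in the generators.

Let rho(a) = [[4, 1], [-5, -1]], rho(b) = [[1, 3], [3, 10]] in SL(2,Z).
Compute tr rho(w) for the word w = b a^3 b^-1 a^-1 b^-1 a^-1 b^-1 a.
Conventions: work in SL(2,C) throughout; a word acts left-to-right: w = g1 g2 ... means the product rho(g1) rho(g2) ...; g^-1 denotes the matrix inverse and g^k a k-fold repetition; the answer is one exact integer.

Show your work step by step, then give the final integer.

-2704493

rho(b) = [[1, 3], [3, 10]]
... * rho(a) = [[4, 1], [-5, -1]]  ->  [[-11, -2], [-38, -7]]
... * rho(a) = [[4, 1], [-5, -1]]  ->  [[-34, -9], [-117, -31]]
... * rho(a) = [[4, 1], [-5, -1]]  ->  [[-91, -25], [-313, -86]]
... * rho(b^-1) = [[10, -3], [-3, 1]]  ->  [[-835, 248], [-2872, 853]]
... * rho(a^-1) = [[-1, -1], [5, 4]]  ->  [[2075, 1827], [7137, 6284]]
... * rho(b^-1) = [[10, -3], [-3, 1]]  ->  [[15269, -4398], [52518, -15127]]
... * rho(a^-1) = [[-1, -1], [5, 4]]  ->  [[-37259, -32861], [-128153, -113026]]
... * rho(b^-1) = [[10, -3], [-3, 1]]  ->  [[-274007, 78916], [-942452, 271433]]
... * rho(a) = [[4, 1], [-5, -1]]  ->  [[-1490608, -352923], [-5126973, -1213885]]
tr = -1490608 + -1213885 = -2704493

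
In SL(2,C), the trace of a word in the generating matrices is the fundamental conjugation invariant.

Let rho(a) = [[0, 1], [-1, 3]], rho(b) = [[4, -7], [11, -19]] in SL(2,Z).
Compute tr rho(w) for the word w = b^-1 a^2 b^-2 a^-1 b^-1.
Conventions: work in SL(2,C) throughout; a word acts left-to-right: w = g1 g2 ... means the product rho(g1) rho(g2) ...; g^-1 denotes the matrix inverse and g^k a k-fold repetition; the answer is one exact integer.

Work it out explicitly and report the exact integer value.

rho(b^-1) = [[-19, 7], [-11, 4]]
... * rho(a) = [[0, 1], [-1, 3]]  ->  [[-7, 2], [-4, 1]]
... * rho(a) = [[0, 1], [-1, 3]]  ->  [[-2, -1], [-1, -1]]
... * rho(b^-1) = [[-19, 7], [-11, 4]]  ->  [[49, -18], [30, -11]]
... * rho(b^-1) = [[-19, 7], [-11, 4]]  ->  [[-733, 271], [-449, 166]]
... * rho(a^-1) = [[3, -1], [1, 0]]  ->  [[-1928, 733], [-1181, 449]]
... * rho(b^-1) = [[-19, 7], [-11, 4]]  ->  [[28569, -10564], [17500, -6471]]
tr = 28569 + -6471 = 22098

22098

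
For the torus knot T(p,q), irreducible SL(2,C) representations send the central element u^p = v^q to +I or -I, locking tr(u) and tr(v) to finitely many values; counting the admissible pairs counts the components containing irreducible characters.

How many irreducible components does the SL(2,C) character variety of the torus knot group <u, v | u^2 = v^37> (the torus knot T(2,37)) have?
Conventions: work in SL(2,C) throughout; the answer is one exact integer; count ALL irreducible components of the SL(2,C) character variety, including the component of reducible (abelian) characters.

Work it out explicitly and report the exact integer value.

19

Gamma = < u, v | u^2 = v^37 > (torus knot T(2,37)); the central element u^2 = v^37 acts as +I or -I in any irreducible SL(2,C) representation.
On an irreducible component, tr(u) is locked at 2*cos(pi*alpha/2) for some alpha in 1..1, and tr(v) at 2*cos(pi*beta/37) for some beta in 1..36.
Consistency of u^2 = (-1)^alpha I with v^37 = (-1)^beta I forces alpha = beta (mod 2).
Enumerate parity-matched pairs: 1*18 odd-odd plus 0*18 even-even gives 18.
components with irreducible characters: 18; plus the single component of reducible (abelian) characters: total 19.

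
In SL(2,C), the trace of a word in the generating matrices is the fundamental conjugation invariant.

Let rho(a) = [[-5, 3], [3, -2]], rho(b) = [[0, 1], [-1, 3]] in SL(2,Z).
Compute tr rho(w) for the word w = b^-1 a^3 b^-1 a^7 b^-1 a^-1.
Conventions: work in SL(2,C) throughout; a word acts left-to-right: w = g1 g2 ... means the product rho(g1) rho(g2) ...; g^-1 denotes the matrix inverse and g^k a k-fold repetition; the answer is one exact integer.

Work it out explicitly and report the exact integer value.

-3065306526

rho(b^-1) = [[3, -1], [1, 0]]
... * rho(a) = [[-5, 3], [3, -2]]  ->  [[-18, 11], [-5, 3]]
... * rho(a) = [[-5, 3], [3, -2]]  ->  [[123, -76], [34, -21]]
... * rho(a) = [[-5, 3], [3, -2]]  ->  [[-843, 521], [-233, 144]]
... * rho(b^-1) = [[3, -1], [1, 0]]  ->  [[-2008, 843], [-555, 233]]
... * rho(a) = [[-5, 3], [3, -2]]  ->  [[12569, -7710], [3474, -2131]]
... * rho(a) = [[-5, 3], [3, -2]]  ->  [[-85975, 53127], [-23763, 14684]]
... * rho(a) = [[-5, 3], [3, -2]]  ->  [[589256, -364179], [162867, -100657]]
... * rho(a) = [[-5, 3], [3, -2]]  ->  [[-4038817, 2496126], [-1116306, 689915]]
... * rho(a) = [[-5, 3], [3, -2]]  ->  [[27682463, -17108703], [7651275, -4728748]]
... * rho(a) = [[-5, 3], [3, -2]]  ->  [[-189738424, 117264795], [-52442619, 32411321]]
... * rho(a) = [[-5, 3], [3, -2]]  ->  [[1300486505, -803744862], [359447058, -222150499]]
... * rho(b^-1) = [[3, -1], [1, 0]]  ->  [[3097714653, -1300486505], [856190675, -359447058]]
... * rho(a^-1) = [[-2, -3], [-3, -5]]  ->  [[-2293969791, -2790711434], [-634040176, -771336735]]
tr = -2293969791 + -771336735 = -3065306526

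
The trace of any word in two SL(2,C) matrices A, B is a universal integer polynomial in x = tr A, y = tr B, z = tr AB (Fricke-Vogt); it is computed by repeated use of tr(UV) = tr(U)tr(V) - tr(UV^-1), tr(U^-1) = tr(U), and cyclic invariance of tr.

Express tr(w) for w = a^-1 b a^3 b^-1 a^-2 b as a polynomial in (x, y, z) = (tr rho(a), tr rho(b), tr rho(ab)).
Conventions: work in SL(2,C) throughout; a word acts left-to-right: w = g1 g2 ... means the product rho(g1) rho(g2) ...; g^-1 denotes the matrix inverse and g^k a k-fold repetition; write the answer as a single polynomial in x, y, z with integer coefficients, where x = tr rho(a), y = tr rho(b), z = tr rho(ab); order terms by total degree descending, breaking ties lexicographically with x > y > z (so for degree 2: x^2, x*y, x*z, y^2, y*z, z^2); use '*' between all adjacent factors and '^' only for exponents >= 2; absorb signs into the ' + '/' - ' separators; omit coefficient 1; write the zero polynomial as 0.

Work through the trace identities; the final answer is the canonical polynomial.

so trace(b a^2) = trace(a) trace(b a) - trace(b)   [square of a] = x*z - y
trace(a^3 b) = trace(a) trace(b a^2) - trace(b a)   [square of a] = x^2*z - x*y - z
so trace(a^2) = trace(a) trace(a) - trace(1)   [square of a] = x^2 - 2
so trace(a^3) = trace(a) trace(a^2) - trace(a)   [square of a] = x^3 - 3*x
trace(a b^2 a^2) = trace(b) trace(a^3 b) - trace(a^3)   [square of b] = x^2*y*z - x^3 - x*y^2 - y*z + 3*x
trace(a b^2 a) = trace(b) trace(a^2 b) - trace(a^2)   [square of b] = x*y*z - x^2 - y^2 + 2
reduce: trace(b a^4 b) = trace(a) trace(a b^2 a^2) - trace(a b^2 a)   [square of a] = x^3*y*z - x^4 - x^2*y^2 - 2*x*y*z + 4*x^2 + y^2 - 2
reduce: trace(b a b a) = trace(a b) trace(a b) - trace(1)   [split at a repeated a] = z^2 - 2
trace(b a b) = trace(b) trace(a b) - trace(a)   [square of b] = y*z - x
reduce: trace(b a b a^2) = trace(a) trace(b a b a) - trace(b a b)   [square of a] = x*z^2 - y*z - x
trace(b a b a^3) = trace(a) trace(b a b a^2) - trace(b a b a)   [square of a] = x^2*z^2 - x*y*z - x^2 - z^2 + 2
so trace(b a^4 b a) = trace(a) trace(b a b a^3) - trace(b a b a^2)   [square of a] = x^3*z^2 - x^2*y*z - x^3 - 2*x*z^2 + y*z + 3*x
reduce: trace(a b a^-1 b a^3) = trace(b a^4 b) trace(a) - trace(b a^4 b a)   [inverse elimination on a] = x^4*y*z - x^5 - x^3*y^2 - x^3*z^2 - x^2*y*z + 5*x^3 + x*y^2 + 2*x*z^2 - y*z - 5*x
reduce: trace(a^3 b a) = trace(a) trace(a b a^2) - trace(a b a)   [square of a] = x^3*z - x^2*y - 2*x*z + y
reduce: trace(b a^3 b a b) = trace(b) trace(a^3 b a b) - trace(a^3 b a)   [square of b] = x^2*y*z^2 - x^3*z - x*y^2*z - y*z^2 + 2*x*z + y
trace(b a b a b a) = trace(a b) trace(a b a b) - trace(a^-1 b^-1)   [split at a repeated a] = z^3 - 3*z
trace(b a b a b) = trace(b) trace(a b a b) - trace(a b a)   [square of b] = y*z^2 - x*z - y
reduce: trace(a b a b a b a) = trace(a) trace(b a b a b a) - trace(b a b a b)   [square of a] = x*z^3 - y*z^2 - 2*x*z + y
reduce: trace(b a^3 b a b a) = trace(a) trace(a b a b a b a) - trace(a b a b a b)   [square of a] = x^2*z^3 - x*y*z^2 - 2*x^2*z - z^3 + x*y + 3*z
so trace(a b a^-1 b a^3 b) = trace(b a^3 b a b) trace(a) - trace(b a^3 b a b a)   [inverse elimination on a] = x^3*y*z^2 - x^4*z - x^2*y^2*z - x^2*z^3 + 4*x^2*z + z^3 - 3*z
reduce: trace(b a^-1 b a^3 b^-1 a) = trace(a b a^-1 b a^3) trace(b) - trace(a b a^-1 b a^3 b)   [inverse elimination on b] = x^4*y^2*z - x^5*y - x^3*y^3 - 2*x^3*y*z^2 + x^4*z + x^2*z^3 + 5*x^3*y + x*y^3 + 2*x*y*z^2 - 4*x^2*z - y^2*z - z^3 - 5*x*y + 3*z
reduce: trace(b a^-1 b a^3 b^-1 a^-1) = trace(b a^-1 b a^3 b^-1) trace(a) - trace(b a^-1 b a^3 b^-1 a)   [inverse elimination on a] = -x^4*y^2*z + x^5*y + x^3*y^3 + 2*x^3*y*z^2 - x^4*z - x^2*z^3 - 5*x^3*y - x*y^3 - 2*x*y*z^2 + 5*x^2*z + y^2*z + z^3 + 4*x*y - 3*z
so trace(a^-1 b a^3 b^-1 a^-2 b) = trace(b a^-1 b a^3 b^-1 a^-1) trace(a) - trace(b a^-1 b a^3 b^-1)   [inverse elimination on a] = -x^5*y^2*z + x^6*y + x^4*y^3 + 2*x^4*y*z^2 - x^5*z - x^3*z^3 - 5*x^4*y - x^2*y^3 - 2*x^2*y*z^2 + 5*x^3*z + x*y^2*z + x*z^3 + 4*x^2*y - 4*x*z + y

-x^5*y^2*z + x^6*y + x^4*y^3 + 2*x^4*y*z^2 - x^5*z - x^3*z^3 - 5*x^4*y - x^2*y^3 - 2*x^2*y*z^2 + 5*x^3*z + x*y^2*z + x*z^3 + 4*x^2*y - 4*x*z + y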